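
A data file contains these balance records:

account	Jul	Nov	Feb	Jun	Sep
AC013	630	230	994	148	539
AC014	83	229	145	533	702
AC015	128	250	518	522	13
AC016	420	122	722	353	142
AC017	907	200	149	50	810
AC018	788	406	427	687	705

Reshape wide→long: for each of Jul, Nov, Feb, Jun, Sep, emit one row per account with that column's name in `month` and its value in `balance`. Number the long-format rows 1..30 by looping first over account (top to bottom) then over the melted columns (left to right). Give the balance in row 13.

518

30 rows total (6 × 5). Row 13: index ⌊(13-1)/5⌋ = 2 into account → AC015; (13-1) mod 5 = 2 into the melted columns → Feb.
So row 13 is (AC015, Feb, 518); balance = 518.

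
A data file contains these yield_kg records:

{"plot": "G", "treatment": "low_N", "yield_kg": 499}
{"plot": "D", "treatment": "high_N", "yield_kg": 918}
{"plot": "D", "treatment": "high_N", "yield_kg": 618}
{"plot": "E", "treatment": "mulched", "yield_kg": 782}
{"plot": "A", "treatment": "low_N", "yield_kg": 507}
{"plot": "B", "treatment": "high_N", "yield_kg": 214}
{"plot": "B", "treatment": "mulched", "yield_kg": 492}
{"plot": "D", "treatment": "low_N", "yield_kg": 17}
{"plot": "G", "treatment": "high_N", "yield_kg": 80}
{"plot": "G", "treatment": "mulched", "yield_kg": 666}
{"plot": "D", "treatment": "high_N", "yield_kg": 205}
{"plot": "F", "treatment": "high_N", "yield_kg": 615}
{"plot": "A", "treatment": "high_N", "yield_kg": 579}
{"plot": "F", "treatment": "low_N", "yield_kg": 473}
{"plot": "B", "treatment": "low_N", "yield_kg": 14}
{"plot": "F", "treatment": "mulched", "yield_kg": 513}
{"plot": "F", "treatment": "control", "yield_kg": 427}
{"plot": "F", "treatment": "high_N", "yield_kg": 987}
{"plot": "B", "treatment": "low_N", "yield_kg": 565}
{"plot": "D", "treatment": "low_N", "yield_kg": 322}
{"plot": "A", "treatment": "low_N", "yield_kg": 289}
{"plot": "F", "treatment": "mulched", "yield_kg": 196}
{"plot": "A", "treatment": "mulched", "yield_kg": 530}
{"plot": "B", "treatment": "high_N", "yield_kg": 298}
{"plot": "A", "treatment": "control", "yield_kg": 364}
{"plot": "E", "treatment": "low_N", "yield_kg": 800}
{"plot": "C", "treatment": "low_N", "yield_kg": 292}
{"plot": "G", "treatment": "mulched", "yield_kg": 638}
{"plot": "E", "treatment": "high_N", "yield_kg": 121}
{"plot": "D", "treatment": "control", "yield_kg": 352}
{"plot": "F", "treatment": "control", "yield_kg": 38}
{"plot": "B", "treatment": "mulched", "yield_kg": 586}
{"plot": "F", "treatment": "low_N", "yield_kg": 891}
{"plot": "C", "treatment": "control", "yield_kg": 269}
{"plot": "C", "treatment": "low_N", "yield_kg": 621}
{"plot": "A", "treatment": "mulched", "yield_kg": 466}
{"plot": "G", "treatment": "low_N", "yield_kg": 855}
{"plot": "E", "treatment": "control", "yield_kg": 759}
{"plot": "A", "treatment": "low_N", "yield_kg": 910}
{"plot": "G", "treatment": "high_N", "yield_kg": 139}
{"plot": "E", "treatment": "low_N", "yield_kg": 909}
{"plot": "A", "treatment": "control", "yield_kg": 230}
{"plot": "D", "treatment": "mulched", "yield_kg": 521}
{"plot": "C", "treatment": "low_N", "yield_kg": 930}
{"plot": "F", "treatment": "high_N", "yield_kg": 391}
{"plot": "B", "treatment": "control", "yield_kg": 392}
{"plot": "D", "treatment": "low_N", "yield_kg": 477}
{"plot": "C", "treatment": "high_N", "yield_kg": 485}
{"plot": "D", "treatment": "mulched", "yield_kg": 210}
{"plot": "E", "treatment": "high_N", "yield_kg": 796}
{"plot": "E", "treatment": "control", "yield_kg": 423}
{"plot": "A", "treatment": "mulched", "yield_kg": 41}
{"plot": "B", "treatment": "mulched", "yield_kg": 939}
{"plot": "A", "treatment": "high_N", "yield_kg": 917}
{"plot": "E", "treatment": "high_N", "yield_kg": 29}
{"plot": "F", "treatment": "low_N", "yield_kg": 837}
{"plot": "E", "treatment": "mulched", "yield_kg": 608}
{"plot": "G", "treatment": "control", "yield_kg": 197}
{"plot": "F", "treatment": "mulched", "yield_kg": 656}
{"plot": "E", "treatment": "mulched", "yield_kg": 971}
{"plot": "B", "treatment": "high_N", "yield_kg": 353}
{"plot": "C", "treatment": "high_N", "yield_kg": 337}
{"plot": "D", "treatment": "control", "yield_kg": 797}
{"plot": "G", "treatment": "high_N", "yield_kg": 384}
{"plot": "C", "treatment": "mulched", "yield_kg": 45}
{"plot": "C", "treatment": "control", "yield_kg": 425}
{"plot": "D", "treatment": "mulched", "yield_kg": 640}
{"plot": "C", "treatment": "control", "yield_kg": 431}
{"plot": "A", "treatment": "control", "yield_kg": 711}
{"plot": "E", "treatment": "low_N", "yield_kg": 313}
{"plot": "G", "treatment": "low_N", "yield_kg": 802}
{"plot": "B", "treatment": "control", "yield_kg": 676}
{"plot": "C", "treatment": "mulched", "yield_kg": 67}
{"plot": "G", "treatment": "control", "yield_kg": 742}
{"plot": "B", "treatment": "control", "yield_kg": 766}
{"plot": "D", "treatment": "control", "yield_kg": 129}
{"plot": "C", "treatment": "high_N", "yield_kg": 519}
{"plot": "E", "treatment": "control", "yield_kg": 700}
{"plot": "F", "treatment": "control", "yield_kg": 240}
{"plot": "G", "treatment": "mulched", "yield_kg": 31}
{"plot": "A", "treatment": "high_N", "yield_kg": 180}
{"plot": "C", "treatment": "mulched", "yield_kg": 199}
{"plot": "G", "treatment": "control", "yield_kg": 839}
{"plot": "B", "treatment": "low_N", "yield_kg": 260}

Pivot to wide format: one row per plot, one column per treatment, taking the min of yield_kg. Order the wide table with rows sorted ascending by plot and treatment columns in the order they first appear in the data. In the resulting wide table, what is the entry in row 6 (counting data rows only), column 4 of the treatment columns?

38

With rows sorted ascending by plot, row 6 is plot=F. treatment columns in first-appearance order: low_N, high_N, mulched, control; column 4 is control.
Long rows with plot=F, treatment=control: min(427, 38, 240) = 38.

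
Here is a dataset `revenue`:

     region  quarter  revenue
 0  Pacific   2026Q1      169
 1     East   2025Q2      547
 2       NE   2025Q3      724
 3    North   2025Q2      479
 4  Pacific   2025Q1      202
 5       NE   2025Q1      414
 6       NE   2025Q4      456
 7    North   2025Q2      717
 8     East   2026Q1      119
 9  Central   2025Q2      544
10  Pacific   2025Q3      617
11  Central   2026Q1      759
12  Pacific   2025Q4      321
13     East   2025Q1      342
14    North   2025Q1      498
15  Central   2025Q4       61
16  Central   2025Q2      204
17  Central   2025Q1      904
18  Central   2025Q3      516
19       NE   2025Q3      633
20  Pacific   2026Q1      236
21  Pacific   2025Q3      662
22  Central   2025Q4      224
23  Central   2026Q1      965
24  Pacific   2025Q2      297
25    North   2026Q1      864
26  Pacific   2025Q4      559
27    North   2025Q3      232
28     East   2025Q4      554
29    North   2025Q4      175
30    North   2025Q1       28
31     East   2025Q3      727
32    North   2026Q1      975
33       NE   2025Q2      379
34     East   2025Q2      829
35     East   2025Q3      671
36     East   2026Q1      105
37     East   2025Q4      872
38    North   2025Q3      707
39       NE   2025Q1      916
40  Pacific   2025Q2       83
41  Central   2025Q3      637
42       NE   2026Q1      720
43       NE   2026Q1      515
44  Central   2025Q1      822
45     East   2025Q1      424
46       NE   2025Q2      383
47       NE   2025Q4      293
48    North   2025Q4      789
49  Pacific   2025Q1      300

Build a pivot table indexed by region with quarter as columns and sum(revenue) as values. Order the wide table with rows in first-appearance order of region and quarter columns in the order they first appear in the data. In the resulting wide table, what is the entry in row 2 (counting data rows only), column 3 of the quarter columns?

1398

With rows in first-appearance order of region, row 2 is region=East. quarter columns in first-appearance order: 2026Q1, 2025Q2, 2025Q3, 2025Q1, 2025Q4; column 3 is 2025Q3.
Long rows with region=East, quarter=2025Q3: 727 + 671 = 1398.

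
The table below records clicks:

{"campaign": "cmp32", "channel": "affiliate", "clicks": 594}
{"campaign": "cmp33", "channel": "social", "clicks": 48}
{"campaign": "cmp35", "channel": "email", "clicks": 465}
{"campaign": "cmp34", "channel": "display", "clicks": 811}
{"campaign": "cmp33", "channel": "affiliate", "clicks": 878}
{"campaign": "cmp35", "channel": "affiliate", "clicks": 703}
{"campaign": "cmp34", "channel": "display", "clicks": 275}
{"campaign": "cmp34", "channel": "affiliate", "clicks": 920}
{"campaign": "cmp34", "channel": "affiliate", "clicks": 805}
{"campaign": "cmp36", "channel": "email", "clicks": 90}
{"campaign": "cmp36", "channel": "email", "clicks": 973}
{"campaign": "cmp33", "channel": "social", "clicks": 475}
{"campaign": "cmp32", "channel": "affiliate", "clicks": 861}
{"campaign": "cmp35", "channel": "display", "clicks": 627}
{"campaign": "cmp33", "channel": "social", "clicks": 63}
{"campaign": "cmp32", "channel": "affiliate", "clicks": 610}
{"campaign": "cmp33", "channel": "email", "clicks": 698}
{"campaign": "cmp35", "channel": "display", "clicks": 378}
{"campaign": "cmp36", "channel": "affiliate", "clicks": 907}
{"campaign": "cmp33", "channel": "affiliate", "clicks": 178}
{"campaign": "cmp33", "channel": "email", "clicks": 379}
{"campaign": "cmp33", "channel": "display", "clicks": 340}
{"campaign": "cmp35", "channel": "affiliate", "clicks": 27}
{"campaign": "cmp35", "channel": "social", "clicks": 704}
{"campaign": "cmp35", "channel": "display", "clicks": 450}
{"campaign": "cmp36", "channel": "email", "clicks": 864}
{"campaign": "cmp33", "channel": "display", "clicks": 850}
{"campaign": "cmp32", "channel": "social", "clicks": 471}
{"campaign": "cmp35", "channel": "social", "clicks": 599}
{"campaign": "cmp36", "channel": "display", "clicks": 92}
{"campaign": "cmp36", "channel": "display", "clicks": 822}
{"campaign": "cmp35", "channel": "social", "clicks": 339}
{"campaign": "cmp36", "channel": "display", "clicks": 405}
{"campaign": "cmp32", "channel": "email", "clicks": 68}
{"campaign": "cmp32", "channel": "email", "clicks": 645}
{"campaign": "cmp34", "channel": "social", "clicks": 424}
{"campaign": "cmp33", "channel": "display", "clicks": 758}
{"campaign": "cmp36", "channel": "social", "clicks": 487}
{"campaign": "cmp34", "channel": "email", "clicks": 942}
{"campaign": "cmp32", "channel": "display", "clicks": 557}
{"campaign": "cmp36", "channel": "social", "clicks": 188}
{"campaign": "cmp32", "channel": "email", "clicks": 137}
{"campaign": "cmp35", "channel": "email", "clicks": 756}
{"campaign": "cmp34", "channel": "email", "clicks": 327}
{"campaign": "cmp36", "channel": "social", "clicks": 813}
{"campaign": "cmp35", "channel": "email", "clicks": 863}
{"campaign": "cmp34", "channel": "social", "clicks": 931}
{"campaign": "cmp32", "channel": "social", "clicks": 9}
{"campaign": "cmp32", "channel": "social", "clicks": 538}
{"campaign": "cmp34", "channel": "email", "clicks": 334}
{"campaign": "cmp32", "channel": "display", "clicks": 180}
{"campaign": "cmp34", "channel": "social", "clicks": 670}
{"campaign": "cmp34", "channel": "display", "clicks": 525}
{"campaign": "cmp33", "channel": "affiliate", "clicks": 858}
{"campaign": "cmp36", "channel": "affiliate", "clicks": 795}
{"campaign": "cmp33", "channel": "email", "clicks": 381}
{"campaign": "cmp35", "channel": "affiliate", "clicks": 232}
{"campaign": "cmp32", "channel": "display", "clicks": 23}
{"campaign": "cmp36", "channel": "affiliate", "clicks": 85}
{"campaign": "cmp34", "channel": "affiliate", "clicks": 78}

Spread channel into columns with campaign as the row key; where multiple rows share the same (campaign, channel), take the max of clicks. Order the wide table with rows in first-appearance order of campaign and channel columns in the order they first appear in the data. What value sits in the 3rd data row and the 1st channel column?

With rows in first-appearance order of campaign, row 3 is campaign=cmp35. channel columns in first-appearance order: affiliate, social, email, display; column 1 is affiliate.
Long rows with campaign=cmp35, channel=affiliate: max(703, 27, 232) = 703.

703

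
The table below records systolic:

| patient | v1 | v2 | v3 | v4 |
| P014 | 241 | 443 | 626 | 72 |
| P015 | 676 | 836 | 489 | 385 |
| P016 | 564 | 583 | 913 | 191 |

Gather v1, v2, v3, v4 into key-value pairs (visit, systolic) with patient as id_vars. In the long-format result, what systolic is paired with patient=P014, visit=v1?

Unpivoting turns each (patient, wide-column) pair into one long row.
The wide cell at row P014, column v1 holds 241, so the long row (P014, v1) has systolic=241.

241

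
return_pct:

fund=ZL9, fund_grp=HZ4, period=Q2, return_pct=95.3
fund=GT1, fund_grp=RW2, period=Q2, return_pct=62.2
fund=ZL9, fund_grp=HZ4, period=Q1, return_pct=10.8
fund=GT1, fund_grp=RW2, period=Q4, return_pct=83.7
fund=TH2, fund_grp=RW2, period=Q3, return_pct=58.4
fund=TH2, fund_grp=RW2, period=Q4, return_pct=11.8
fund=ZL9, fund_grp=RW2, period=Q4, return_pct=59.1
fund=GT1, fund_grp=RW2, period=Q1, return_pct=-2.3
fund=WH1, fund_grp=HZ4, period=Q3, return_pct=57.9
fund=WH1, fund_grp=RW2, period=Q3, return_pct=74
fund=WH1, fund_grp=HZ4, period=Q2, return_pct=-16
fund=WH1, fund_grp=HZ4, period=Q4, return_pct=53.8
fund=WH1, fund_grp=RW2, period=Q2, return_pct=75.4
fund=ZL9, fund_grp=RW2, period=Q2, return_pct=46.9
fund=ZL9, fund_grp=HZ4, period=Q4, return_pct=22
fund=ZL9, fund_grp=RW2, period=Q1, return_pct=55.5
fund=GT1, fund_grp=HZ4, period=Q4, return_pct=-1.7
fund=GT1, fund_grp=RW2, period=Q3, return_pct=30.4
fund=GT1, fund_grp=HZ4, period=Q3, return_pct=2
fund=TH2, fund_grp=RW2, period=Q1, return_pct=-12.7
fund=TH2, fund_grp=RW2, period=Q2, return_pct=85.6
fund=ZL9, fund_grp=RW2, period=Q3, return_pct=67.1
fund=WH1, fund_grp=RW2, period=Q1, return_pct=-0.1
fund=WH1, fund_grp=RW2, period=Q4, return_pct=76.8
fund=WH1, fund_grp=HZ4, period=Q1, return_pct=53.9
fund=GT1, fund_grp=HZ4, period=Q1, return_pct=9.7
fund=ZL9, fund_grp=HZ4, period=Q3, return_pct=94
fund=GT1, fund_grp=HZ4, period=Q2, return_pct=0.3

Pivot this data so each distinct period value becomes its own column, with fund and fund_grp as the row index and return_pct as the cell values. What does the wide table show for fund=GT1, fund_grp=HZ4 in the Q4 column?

-1.7

Wide layout: rows indexed by fund and fund_grp, columns are the 4 distinct period values (Q2, Q1, Q4, Q3).
Cell (fund=GT1, fund_grp=HZ4, period=Q4) draws from the long row where fund=GT1, fund_grp=HZ4 and period=Q4, which has return_pct=-1.7.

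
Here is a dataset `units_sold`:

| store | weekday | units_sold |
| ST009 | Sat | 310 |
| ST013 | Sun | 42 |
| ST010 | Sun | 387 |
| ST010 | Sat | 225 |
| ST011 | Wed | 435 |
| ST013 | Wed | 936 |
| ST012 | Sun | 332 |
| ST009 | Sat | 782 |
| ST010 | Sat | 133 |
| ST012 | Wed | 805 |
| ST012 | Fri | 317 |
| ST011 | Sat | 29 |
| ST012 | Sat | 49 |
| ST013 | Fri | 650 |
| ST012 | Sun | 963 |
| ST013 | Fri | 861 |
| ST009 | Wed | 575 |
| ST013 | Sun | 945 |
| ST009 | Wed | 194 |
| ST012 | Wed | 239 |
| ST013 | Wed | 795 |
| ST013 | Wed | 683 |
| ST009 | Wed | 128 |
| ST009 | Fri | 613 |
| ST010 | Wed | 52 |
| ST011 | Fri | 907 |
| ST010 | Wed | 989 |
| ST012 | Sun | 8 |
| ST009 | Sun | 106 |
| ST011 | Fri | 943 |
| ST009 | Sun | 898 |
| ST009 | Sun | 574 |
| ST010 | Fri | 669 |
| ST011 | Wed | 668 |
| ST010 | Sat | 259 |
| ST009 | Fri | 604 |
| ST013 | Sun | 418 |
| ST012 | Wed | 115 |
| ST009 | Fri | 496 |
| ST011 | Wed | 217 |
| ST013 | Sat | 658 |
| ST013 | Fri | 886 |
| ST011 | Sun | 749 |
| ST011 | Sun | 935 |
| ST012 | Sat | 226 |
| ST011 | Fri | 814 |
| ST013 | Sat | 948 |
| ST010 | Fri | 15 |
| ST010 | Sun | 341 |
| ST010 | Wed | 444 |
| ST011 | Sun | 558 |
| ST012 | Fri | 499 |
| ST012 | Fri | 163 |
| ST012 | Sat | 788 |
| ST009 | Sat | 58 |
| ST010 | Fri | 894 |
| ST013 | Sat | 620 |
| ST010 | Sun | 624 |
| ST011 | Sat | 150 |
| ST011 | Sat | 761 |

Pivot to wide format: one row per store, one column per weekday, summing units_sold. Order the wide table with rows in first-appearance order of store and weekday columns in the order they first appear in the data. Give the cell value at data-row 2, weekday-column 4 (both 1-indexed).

With rows in first-appearance order of store, row 2 is store=ST013. weekday columns in first-appearance order: Sat, Sun, Wed, Fri; column 4 is Fri.
Long rows with store=ST013, weekday=Fri: 650 + 861 + 886 = 2397.

2397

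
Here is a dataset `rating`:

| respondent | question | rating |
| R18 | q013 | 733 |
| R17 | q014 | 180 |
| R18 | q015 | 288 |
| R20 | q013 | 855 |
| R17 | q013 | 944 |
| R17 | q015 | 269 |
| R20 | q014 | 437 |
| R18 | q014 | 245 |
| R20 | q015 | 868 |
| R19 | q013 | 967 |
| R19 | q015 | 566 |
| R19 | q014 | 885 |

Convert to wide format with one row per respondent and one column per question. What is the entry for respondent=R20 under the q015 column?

Wide layout: rows indexed by respondent, columns are the 3 distinct question values (q013, q014, q015).
Cell (respondent=R20, question=q015) draws from the long row where respondent=R20 and question=q015, which has rating=868.

868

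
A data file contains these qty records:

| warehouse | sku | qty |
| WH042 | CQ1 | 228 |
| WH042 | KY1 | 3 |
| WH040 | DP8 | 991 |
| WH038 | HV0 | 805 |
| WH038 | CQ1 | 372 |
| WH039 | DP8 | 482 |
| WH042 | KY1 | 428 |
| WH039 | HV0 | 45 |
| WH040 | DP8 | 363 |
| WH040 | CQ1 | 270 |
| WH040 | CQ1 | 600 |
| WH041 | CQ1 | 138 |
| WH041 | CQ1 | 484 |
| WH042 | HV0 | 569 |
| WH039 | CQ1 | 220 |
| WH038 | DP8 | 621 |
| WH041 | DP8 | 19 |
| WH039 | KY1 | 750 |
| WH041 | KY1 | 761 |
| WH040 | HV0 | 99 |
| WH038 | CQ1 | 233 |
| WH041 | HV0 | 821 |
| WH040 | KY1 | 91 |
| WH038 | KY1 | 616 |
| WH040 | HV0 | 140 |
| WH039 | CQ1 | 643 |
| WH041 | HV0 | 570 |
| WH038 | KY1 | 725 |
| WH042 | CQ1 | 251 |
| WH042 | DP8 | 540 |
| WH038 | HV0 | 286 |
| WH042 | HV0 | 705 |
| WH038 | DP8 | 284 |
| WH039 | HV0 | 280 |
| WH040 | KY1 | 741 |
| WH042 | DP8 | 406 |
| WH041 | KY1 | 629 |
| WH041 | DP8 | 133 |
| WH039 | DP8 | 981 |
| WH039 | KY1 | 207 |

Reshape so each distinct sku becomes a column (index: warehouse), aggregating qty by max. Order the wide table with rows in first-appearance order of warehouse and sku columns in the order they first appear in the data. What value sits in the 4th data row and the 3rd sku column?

With rows in first-appearance order of warehouse, row 4 is warehouse=WH039. sku columns in first-appearance order: CQ1, KY1, DP8, HV0; column 3 is DP8.
Long rows with warehouse=WH039, sku=DP8: max(482, 981) = 981.

981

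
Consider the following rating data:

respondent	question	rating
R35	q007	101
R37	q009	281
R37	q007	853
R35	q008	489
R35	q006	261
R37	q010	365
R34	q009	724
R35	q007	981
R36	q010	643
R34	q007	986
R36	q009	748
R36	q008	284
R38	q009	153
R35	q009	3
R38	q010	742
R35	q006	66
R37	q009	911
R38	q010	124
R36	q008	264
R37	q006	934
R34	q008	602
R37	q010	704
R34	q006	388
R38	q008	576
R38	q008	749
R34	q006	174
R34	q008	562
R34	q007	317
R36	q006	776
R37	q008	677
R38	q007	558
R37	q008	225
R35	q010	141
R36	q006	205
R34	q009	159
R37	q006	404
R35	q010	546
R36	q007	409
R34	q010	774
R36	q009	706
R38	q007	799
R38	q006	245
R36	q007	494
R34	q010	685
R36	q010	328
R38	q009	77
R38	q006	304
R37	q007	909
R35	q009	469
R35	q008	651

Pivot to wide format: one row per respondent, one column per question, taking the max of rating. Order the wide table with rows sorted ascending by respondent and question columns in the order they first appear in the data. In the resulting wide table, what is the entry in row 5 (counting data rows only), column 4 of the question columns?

304

With rows sorted ascending by respondent, row 5 is respondent=R38. question columns in first-appearance order: q007, q009, q008, q006, q010; column 4 is q006.
Long rows with respondent=R38, question=q006: max(245, 304) = 304.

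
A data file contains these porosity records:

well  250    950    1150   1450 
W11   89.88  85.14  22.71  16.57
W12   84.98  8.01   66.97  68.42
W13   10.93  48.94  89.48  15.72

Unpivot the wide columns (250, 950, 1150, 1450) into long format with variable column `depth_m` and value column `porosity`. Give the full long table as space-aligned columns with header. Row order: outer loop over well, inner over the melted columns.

Each (well, column) pair becomes one row: 3 × 4 = 12 rows.
For example, (W11, 250) → porosity=89.88.

well  depth_m  porosity
W11   250      89.88   
W11   950      85.14   
W11   1150     22.71   
W11   1450     16.57   
W12   250      84.98   
W12   950      8.01    
W12   1150     66.97   
W12   1450     68.42   
W13   250      10.93   
W13   950      48.94   
W13   1150     89.48   
W13   1450     15.72   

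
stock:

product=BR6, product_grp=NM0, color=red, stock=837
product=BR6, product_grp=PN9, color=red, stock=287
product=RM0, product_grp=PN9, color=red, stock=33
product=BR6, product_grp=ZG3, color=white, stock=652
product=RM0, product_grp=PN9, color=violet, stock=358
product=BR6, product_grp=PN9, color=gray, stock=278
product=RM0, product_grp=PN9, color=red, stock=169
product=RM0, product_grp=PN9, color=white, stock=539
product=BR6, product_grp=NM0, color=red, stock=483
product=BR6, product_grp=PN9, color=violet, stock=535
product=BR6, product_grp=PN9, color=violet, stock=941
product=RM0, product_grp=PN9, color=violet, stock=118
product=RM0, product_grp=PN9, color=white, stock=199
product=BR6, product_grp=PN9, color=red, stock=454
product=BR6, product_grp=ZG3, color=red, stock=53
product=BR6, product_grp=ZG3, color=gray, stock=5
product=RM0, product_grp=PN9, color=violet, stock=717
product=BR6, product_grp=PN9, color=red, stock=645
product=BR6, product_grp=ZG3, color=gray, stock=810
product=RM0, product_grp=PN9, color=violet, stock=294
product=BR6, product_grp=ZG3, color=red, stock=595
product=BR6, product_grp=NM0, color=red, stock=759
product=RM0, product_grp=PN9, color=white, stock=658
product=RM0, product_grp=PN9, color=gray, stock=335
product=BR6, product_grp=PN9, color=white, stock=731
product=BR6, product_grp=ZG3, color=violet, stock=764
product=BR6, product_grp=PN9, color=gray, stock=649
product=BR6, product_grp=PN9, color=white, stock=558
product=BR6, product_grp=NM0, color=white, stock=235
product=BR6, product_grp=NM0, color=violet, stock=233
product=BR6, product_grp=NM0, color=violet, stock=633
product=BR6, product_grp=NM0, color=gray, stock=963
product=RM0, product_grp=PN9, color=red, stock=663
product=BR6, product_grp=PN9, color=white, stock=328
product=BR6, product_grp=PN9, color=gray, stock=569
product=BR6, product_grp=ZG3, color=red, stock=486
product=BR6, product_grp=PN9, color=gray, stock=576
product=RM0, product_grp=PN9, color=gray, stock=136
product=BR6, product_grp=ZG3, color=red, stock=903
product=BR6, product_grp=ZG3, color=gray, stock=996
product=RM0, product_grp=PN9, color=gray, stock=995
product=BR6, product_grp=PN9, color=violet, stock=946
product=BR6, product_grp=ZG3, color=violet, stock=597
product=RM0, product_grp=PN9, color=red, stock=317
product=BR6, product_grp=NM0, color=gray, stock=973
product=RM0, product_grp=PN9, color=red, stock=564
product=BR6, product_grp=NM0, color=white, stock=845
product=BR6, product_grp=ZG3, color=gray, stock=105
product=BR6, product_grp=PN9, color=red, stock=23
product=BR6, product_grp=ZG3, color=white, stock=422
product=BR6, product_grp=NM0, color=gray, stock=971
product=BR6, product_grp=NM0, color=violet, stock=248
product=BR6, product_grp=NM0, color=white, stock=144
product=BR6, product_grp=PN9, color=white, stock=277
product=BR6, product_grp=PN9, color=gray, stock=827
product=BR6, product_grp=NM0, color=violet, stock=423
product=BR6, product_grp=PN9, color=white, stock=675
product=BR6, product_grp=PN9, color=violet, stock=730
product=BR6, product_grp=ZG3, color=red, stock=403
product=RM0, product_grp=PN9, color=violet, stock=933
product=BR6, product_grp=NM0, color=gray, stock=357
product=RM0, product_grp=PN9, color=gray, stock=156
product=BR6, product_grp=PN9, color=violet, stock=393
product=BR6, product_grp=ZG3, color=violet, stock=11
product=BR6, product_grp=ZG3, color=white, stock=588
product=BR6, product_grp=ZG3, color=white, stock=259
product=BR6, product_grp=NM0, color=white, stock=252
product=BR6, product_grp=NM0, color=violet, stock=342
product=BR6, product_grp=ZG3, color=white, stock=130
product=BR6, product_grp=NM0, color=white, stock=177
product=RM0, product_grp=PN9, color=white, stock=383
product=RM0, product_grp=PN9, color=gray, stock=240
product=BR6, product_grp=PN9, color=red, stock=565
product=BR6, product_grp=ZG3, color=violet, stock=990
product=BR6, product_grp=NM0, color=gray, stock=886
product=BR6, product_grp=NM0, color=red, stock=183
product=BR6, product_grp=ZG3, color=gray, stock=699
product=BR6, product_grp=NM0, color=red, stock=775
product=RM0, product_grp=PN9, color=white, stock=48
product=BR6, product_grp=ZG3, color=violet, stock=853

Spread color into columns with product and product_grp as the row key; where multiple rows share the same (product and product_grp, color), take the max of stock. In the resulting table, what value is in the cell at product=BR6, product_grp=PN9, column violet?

946

Rows with product=BR6, product_grp=PN9 and color=violet: stock values are 535, 941, 946, 730, 393.
max(535, 941, 946, 730, 393) = 946.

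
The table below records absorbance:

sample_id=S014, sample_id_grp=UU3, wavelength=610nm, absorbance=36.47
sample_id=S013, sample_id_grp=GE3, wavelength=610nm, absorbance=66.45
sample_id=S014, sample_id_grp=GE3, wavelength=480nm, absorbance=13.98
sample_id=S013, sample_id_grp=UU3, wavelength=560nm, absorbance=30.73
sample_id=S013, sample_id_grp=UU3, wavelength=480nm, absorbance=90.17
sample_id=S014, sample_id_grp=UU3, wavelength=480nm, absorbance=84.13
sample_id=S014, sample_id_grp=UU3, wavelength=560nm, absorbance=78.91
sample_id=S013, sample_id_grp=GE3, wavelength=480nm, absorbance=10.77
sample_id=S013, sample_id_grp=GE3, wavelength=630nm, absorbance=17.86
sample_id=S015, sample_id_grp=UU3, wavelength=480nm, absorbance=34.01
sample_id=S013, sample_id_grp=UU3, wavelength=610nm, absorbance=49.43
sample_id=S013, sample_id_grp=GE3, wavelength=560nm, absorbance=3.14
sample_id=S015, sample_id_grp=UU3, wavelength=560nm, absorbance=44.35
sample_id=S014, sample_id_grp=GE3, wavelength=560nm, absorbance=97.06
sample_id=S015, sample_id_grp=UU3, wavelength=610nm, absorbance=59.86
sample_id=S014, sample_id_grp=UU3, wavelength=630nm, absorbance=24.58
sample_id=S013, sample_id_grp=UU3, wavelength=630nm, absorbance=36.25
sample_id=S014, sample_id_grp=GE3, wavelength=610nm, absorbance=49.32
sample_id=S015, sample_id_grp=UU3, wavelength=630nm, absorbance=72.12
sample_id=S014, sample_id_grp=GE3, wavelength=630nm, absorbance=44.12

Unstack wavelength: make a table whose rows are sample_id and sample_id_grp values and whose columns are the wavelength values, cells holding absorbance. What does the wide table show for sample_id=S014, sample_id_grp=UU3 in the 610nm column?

36.47

Wide layout: rows indexed by sample_id and sample_id_grp, columns are the 4 distinct wavelength values (610nm, 480nm, 560nm, 630nm).
Cell (sample_id=S014, sample_id_grp=UU3, wavelength=610nm) draws from the long row where sample_id=S014, sample_id_grp=UU3 and wavelength=610nm, which has absorbance=36.47.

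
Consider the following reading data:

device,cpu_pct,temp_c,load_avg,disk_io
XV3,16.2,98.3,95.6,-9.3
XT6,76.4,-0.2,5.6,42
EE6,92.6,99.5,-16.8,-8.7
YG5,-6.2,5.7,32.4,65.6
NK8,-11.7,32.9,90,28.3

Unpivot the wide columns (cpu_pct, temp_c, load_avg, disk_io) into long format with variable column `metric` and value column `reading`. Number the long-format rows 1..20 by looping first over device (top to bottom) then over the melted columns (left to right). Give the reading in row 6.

-0.2

20 rows total (5 × 4). Row 6: index ⌊(6-1)/4⌋ = 1 into device → XT6; (6-1) mod 4 = 1 into the melted columns → temp_c.
So row 6 is (XT6, temp_c, -0.2); reading = -0.2.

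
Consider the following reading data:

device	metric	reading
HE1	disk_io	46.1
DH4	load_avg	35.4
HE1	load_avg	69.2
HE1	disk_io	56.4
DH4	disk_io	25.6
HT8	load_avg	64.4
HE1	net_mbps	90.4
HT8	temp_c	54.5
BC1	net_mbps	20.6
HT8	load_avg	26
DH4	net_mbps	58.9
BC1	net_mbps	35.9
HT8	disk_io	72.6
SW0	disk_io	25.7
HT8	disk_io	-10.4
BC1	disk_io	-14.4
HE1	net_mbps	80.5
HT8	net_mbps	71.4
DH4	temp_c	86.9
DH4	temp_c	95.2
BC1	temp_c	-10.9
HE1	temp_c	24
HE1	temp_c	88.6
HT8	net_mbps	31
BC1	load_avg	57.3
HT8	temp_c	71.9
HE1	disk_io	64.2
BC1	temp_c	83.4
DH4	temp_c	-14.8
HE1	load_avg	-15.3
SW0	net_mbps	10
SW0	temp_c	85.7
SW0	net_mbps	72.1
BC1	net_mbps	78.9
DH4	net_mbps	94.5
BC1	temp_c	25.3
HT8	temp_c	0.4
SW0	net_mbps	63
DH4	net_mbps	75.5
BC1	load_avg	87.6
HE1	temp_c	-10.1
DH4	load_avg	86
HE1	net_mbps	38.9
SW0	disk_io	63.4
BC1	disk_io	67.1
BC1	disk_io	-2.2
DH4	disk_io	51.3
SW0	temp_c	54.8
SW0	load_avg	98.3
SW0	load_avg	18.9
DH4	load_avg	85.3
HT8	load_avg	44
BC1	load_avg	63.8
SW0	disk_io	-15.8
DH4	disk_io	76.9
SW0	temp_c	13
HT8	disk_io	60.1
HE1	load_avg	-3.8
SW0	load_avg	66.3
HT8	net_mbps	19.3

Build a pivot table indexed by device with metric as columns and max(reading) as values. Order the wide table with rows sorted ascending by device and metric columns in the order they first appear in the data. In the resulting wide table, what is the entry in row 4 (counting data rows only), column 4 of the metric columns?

71.9

With rows sorted ascending by device, row 4 is device=HT8. metric columns in first-appearance order: disk_io, load_avg, net_mbps, temp_c; column 4 is temp_c.
Long rows with device=HT8, metric=temp_c: max(54.5, 71.9, 0.4) = 71.9.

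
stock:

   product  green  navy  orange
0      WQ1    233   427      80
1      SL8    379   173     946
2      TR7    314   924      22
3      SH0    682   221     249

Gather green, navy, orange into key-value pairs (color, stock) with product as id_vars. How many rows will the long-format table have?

4 product values × 3 melted columns = 12 rows.

12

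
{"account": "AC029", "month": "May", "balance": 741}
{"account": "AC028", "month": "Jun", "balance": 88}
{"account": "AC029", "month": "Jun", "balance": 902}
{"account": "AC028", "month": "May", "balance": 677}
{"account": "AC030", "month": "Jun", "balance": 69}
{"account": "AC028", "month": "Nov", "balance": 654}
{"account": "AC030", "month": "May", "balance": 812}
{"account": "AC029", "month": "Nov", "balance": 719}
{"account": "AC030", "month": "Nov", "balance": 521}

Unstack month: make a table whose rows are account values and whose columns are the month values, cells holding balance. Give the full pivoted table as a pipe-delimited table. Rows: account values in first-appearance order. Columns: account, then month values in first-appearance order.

| account | May | Jun | Nov |
| AC029 | 741 | 902 | 719 |
| AC028 | 677 | 88 | 654 |
| AC030 | 812 | 69 | 521 |

Columns: account plus the 3 distinct month values (May, Jun, Nov).
For example, row AC029 column May takes balance=741 from the long row (AC029, May).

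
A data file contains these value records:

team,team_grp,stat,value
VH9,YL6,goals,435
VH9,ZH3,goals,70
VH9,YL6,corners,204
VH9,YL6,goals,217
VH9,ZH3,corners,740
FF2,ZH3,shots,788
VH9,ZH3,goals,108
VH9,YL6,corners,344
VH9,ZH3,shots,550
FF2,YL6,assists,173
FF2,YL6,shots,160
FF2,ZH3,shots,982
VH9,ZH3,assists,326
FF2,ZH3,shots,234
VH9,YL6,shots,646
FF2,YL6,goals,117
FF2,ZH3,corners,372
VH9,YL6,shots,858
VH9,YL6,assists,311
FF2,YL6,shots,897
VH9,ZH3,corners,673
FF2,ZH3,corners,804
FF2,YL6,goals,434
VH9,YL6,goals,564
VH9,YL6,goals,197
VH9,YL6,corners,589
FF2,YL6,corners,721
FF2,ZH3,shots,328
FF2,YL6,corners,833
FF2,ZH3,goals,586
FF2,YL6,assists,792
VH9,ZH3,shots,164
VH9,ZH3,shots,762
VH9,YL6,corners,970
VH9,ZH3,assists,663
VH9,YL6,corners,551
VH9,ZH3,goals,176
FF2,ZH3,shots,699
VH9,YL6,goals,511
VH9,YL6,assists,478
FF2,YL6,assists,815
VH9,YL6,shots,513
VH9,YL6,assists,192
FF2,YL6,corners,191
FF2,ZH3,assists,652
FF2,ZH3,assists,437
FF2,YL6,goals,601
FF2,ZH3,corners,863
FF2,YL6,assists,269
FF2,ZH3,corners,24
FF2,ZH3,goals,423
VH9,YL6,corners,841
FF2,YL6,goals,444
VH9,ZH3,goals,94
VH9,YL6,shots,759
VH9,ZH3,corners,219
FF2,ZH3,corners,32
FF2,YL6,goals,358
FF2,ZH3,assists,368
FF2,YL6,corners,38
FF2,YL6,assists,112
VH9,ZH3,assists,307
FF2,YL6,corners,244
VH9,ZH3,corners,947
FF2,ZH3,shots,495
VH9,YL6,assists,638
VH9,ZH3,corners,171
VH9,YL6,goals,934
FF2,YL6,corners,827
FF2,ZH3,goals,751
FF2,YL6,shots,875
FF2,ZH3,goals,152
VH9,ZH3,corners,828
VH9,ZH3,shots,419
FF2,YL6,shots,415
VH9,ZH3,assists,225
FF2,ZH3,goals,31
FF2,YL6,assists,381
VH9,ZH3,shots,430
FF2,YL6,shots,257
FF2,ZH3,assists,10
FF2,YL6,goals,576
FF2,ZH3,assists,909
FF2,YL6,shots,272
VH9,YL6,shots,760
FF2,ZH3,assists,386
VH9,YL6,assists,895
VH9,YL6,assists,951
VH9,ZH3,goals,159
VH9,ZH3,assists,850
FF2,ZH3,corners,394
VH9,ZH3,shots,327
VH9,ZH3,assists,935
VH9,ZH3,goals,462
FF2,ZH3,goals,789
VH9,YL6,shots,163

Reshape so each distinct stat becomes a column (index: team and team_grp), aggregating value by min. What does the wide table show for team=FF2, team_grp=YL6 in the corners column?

38

Rows with team=FF2, team_grp=YL6 and stat=corners: value values are 721, 833, 191, 38, 244, 827.
min(721, 833, 191, 38, 244, 827) = 38.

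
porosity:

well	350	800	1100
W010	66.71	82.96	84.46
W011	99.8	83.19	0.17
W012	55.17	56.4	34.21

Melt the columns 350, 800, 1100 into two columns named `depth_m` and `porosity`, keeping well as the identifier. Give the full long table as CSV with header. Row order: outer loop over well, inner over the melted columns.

well,depth_m,porosity
W010,350,66.71
W010,800,82.96
W010,1100,84.46
W011,350,99.8
W011,800,83.19
W011,1100,0.17
W012,350,55.17
W012,800,56.4
W012,1100,34.21

Each (well, column) pair becomes one row: 3 × 3 = 9 rows.
For example, (W010, 350) → porosity=66.71.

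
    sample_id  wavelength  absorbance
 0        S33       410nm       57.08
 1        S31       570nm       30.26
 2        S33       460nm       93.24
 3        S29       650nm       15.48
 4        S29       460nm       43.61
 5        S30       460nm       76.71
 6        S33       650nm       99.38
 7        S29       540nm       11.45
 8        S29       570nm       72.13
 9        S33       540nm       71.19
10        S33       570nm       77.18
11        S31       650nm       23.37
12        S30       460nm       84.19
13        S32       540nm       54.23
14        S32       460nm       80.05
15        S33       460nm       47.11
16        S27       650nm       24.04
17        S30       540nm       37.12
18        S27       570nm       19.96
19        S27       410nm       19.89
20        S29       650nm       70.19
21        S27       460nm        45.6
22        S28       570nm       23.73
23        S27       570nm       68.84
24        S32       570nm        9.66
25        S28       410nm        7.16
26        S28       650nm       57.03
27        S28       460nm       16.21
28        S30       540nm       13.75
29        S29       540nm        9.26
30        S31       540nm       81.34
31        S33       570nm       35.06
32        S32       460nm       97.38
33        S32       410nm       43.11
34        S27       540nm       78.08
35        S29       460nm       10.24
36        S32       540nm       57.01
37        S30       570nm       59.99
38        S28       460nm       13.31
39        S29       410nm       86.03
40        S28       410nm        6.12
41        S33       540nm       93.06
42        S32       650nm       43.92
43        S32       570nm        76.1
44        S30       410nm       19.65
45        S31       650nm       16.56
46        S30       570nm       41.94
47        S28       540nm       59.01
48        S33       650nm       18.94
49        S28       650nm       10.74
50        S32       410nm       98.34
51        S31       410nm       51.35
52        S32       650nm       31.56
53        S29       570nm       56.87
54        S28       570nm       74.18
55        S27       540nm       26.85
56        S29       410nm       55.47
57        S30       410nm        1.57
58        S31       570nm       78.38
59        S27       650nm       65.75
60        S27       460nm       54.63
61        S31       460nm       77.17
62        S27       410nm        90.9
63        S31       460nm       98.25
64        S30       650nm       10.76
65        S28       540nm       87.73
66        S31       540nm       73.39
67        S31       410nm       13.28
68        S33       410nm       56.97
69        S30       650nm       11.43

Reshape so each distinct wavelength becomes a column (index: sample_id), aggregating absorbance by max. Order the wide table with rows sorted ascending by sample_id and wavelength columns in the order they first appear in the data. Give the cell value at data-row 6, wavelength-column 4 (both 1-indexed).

43.92

With rows sorted ascending by sample_id, row 6 is sample_id=S32. wavelength columns in first-appearance order: 410nm, 570nm, 460nm, 650nm, 540nm; column 4 is 650nm.
Long rows with sample_id=S32, wavelength=650nm: max(43.92, 31.56) = 43.92.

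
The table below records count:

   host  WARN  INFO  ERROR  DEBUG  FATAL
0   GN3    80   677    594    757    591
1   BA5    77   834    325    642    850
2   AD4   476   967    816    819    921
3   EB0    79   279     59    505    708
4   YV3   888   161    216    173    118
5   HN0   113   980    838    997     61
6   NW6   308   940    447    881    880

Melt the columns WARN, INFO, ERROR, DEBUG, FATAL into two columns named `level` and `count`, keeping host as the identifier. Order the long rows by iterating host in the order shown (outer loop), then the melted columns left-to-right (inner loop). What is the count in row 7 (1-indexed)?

834

35 rows total (7 × 5). Row 7: index ⌊(7-1)/5⌋ = 1 into host → BA5; (7-1) mod 5 = 1 into the melted columns → INFO.
So row 7 is (BA5, INFO, 834); count = 834.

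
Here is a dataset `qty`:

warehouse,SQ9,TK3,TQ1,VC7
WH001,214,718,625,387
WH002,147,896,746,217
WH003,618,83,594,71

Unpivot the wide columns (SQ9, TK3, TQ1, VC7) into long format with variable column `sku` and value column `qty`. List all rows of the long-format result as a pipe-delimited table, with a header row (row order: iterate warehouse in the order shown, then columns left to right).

Each (warehouse, column) pair becomes one row: 3 × 4 = 12 rows.
For example, (WH001, SQ9) → qty=214.

| warehouse | sku | qty |
| WH001 | SQ9 | 214 |
| WH001 | TK3 | 718 |
| WH001 | TQ1 | 625 |
| WH001 | VC7 | 387 |
| WH002 | SQ9 | 147 |
| WH002 | TK3 | 896 |
| WH002 | TQ1 | 746 |
| WH002 | VC7 | 217 |
| WH003 | SQ9 | 618 |
| WH003 | TK3 | 83 |
| WH003 | TQ1 | 594 |
| WH003 | VC7 | 71 |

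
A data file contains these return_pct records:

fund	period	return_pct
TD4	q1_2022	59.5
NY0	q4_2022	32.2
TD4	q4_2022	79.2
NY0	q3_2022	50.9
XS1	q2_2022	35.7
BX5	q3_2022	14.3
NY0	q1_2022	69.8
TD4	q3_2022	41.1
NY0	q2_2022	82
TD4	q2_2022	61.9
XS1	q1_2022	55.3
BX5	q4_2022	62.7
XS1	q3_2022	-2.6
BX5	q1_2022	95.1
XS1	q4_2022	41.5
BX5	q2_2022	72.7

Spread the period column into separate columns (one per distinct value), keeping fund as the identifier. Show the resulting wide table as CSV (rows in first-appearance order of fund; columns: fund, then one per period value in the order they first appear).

fund,q1_2022,q4_2022,q3_2022,q2_2022
TD4,59.5,79.2,41.1,61.9
NY0,69.8,32.2,50.9,82
XS1,55.3,41.5,-2.6,35.7
BX5,95.1,62.7,14.3,72.7

Columns: fund plus the 4 distinct period values (q1_2022, q4_2022, q3_2022, q2_2022).
For example, row TD4 column q1_2022 takes return_pct=59.5 from the long row (TD4, q1_2022).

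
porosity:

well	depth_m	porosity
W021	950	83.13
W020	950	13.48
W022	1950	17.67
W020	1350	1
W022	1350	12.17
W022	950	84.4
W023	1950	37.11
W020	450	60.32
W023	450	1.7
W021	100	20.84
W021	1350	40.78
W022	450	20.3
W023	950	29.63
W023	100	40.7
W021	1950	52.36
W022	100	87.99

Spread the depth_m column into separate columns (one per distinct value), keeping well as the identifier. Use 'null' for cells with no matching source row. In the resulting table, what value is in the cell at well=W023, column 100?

The long row with well=W023, depth_m=100 has porosity=40.7.

40.7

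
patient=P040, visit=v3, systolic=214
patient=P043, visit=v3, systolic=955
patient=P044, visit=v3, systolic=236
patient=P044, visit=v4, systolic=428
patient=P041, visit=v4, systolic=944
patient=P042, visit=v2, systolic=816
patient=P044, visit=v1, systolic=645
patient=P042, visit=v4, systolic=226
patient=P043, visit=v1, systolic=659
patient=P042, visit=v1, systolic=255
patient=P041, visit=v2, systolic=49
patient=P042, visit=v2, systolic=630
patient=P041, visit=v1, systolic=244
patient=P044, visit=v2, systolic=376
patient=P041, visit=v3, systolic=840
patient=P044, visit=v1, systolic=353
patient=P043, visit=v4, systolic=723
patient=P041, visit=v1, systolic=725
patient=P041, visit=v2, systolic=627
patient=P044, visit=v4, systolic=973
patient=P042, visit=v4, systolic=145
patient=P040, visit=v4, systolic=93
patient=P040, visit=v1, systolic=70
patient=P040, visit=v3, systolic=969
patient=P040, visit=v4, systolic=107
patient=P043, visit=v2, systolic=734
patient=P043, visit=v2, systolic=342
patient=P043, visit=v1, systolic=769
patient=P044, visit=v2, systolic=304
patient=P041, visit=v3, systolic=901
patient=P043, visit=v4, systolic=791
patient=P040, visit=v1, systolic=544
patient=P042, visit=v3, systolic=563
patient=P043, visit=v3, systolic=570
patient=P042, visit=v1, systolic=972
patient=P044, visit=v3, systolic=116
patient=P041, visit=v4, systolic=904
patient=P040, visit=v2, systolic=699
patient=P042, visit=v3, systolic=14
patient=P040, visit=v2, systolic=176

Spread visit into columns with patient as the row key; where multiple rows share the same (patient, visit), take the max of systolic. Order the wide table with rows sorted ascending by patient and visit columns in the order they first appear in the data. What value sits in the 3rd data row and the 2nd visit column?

226

With rows sorted ascending by patient, row 3 is patient=P042. visit columns in first-appearance order: v3, v4, v2, v1; column 2 is v4.
Long rows with patient=P042, visit=v4: max(226, 145) = 226.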